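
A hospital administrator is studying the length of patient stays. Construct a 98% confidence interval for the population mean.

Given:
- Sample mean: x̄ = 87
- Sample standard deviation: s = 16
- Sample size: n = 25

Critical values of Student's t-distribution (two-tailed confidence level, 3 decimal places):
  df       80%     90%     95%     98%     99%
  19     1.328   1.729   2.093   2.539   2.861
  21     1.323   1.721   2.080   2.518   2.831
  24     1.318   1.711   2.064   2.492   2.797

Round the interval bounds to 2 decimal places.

The population standard deviation σ is unknown (only the sample standard deviation s is given), so use a t-interval with df = n - 1 = 25 - 1 = 24.

For 98% confidence with df = 24, t* = 2.492 (from t-table)

Standard error: SE = s/√n = 16/√25 = 3.200000

Margin of error: E = t* × SE = 2.492 × 3.200000 = 7.9744

T-interval: x̄ ± E = 87 ± 7.9744 = (79.0256, 94.9744)

Rounded to 2 decimal places:

(79.03, 94.97)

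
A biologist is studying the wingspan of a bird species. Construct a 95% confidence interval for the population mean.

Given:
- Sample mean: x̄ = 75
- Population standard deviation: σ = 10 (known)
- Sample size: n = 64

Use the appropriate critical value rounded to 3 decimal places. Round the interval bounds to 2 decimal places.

The population standard deviation σ is known, so use a z-interval (standard normal critical value).

For 95% confidence, z* = 1.96 (from standard normal table)

Standard error: SE = σ/√n = 10/√64 = 1.250000

Margin of error: E = z* × SE = 1.96 × 1.250000 = 2.4500

Z-interval: x̄ ± E = 75 ± 2.4500 = (72.5500, 77.4500)

Rounded to 2 decimal places:

(72.55, 77.45)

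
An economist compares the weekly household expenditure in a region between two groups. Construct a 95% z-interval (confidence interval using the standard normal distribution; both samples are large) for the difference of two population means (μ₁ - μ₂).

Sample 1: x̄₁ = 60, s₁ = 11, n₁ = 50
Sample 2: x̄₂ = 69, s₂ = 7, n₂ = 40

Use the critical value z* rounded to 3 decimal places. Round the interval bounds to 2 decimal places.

Both samples are large (n₁ = 50 ≥ 30, n₂ = 40 ≥ 30), so a z-interval for the difference of means applies.

Point estimate: x̄₁ - x̄₂ = 60 - 69 = -9

Standard error: SE = √(s₁²/n₁ + s₂²/n₂)
= √(11²/50 + 7²/40)
= √(2.420000 + 1.225000)
= 1.909188

For 95% confidence, z* = 1.96 (from standard normal table)
Margin of error: E = z* × SE = 1.96 × 1.909188 = 3.7420

Z-interval: (x̄₁ - x̄₂) ± E = -9 ± 3.7420 = (-12.7420, -5.2580)

Rounded to 2 decimal places:

(-12.74, -5.26)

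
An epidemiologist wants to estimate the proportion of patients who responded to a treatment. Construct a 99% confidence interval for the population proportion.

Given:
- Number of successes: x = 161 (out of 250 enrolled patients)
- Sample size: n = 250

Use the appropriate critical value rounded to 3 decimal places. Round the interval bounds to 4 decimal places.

Sample proportion: p̂ = 161/250 = 0.644000

Check conditions for normal approximation:
  np̂ = 161 ≥ 10 ✓
  n(1-p̂) = 89 ≥ 10 ✓

The sample is large enough, so use a z-interval (normal approximation) for the proportion.

For 99% confidence, z* = 2.576 (from standard normal table)

Standard error: SE = √(p̂(1-p̂)/n) = √(0.644000×0.356000/250) = 0.03028293

Margin of error: E = z* × SE = 2.576 × 0.03028293 = 0.078009

Z-interval: p̂ ± E = 0.644000 ± 0.078009 = (0.565991, 0.722009)

Rounded to 4 decimal places:

(0.5660, 0.7220)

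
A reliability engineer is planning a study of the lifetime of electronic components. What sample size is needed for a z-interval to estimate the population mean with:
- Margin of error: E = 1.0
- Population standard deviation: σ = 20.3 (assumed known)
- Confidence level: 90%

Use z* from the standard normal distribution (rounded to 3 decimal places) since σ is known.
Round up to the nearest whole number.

Using z* since population σ is known (z-interval formula).

For 90% confidence, z* = 1.645 (from standard normal table)

Sample size formula for z-interval: n = (z*σ/E)²

n = (1.645 × 20.3 / 1.0)²
  = (33.393500)²
  = 1115.1258

Round up to the nearest whole number: n = 1116

1116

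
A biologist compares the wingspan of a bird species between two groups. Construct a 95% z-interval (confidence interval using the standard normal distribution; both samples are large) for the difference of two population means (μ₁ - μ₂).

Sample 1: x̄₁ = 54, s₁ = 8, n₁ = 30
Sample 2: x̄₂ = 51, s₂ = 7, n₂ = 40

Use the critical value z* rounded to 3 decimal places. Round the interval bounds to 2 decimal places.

Both samples are large (n₁ = 30 ≥ 30, n₂ = 40 ≥ 30), so a z-interval for the difference of means applies.

Point estimate: x̄₁ - x̄₂ = 54 - 51 = 3

Standard error: SE = √(s₁²/n₁ + s₂²/n₂)
= √(8²/30 + 7²/40)
= √(2.133333 + 1.225000)
= 1.832576

For 95% confidence, z* = 1.96 (from standard normal table)
Margin of error: E = z* × SE = 1.96 × 1.832576 = 3.5918

Z-interval: (x̄₁ - x̄₂) ± E = 3 ± 3.5918 = (-0.5918, 6.5918)

Rounded to 2 decimal places:

(-0.59, 6.59)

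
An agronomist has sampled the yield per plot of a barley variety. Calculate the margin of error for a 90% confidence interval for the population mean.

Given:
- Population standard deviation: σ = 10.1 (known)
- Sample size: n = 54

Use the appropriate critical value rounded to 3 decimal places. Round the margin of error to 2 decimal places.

The population standard deviation σ is known, so use the z-interval margin of error formula.

For 90% confidence, z* = 1.645 (from standard normal table)

Margin of error formula for z-interval: E = z* × σ/√n

E = 1.645 × 10.1/√54
  = 1.645 × 1.374436
  = 2.2609

Rounded to 2 decimal places:

2.26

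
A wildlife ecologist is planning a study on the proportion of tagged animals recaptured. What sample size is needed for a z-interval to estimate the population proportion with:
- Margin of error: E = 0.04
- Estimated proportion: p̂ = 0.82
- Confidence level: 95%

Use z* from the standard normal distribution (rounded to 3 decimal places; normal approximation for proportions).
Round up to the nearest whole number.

Using z* for proportion z-interval (normal approximation).

For 95% confidence, z* = 1.96 (from standard normal table)

Sample size formula for proportion z-interval: n = z*²p̂(1-p̂)/E²

n = 1.96² × 0.82 × 0.18 / 0.04²
  = 3.8416 × 0.1476 / 0.0016
  = 354.3876

Round up to the nearest whole number: n = 355

355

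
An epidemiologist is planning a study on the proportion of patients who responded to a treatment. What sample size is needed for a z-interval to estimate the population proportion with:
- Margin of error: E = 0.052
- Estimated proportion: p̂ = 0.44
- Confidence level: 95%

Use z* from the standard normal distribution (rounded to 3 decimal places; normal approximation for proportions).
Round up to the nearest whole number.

Using z* for proportion z-interval (normal approximation).

For 95% confidence, z* = 1.96 (from standard normal table)

Sample size formula for proportion z-interval: n = z*²p̂(1-p̂)/E²

n = 1.96² × 0.44 × 0.56 / 0.052²
  = 3.8416 × 0.2464 / 0.002704
  = 350.0630

Round up to the nearest whole number: n = 351

351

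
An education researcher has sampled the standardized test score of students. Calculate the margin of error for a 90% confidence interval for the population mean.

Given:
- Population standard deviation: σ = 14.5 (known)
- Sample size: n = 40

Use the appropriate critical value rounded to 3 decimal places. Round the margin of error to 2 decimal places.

The population standard deviation σ is known, so use the z-interval margin of error formula.

For 90% confidence, z* = 1.645 (from standard normal table)

Margin of error formula for z-interval: E = z* × σ/√n

E = 1.645 × 14.5/√40
  = 1.645 × 2.292651
  = 3.7714

Rounded to 2 decimal places:

3.77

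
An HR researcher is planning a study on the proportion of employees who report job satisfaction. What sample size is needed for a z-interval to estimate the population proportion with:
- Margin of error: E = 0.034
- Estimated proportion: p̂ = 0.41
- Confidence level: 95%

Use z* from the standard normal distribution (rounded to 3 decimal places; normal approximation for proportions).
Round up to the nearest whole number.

Using z* for proportion z-interval (normal approximation).

For 95% confidence, z* = 1.96 (from standard normal table)

Sample size formula for proportion z-interval: n = z*²p̂(1-p̂)/E²

n = 1.96² × 0.41 × 0.59 / 0.034²
  = 3.8416 × 0.2419 / 0.001156
  = 803.8781

Round up to the nearest whole number: n = 804

804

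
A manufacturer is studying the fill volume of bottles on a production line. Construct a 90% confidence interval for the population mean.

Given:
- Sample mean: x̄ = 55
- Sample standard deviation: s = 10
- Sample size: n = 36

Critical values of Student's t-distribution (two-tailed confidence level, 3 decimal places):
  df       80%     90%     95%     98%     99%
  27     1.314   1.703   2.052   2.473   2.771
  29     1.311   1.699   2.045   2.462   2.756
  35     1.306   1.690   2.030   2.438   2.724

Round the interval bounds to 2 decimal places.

The population standard deviation σ is unknown (only the sample standard deviation s is given), so use a t-interval with df = n - 1 = 36 - 1 = 35.

For 90% confidence with df = 35, t* = 1.690 (from t-table)

Standard error: SE = s/√n = 10/√36 = 1.666667

Margin of error: E = t* × SE = 1.690 × 1.666667 = 2.8167

T-interval: x̄ ± E = 55 ± 2.8167 = (52.1833, 57.8167)

Rounded to 2 decimal places:

(52.18, 57.82)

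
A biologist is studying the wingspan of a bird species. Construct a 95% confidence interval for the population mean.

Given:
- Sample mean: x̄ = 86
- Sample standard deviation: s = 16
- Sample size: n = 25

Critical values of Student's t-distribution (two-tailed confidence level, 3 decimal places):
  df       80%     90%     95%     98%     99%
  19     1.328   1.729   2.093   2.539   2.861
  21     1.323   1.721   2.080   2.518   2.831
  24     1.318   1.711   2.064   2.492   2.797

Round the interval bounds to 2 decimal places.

The population standard deviation σ is unknown (only the sample standard deviation s is given), so use a t-interval with df = n - 1 = 25 - 1 = 24.

For 95% confidence with df = 24, t* = 2.064 (from t-table)

Standard error: SE = s/√n = 16/√25 = 3.200000

Margin of error: E = t* × SE = 2.064 × 3.200000 = 6.6048

T-interval: x̄ ± E = 86 ± 6.6048 = (79.3952, 92.6048)

Rounded to 2 decimal places:

(79.40, 92.60)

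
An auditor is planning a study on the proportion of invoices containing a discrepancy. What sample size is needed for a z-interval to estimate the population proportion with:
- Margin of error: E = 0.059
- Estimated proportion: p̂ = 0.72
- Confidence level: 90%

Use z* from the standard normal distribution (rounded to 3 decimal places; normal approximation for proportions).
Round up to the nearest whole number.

Using z* for proportion z-interval (normal approximation).

For 90% confidence, z* = 1.645 (from standard normal table)

Sample size formula for proportion z-interval: n = z*²p̂(1-p̂)/E²

n = 1.645² × 0.72 × 0.28 / 0.059²
  = 2.706025 × 0.2016 / 0.003481
  = 156.7178

Round up to the nearest whole number: n = 157

157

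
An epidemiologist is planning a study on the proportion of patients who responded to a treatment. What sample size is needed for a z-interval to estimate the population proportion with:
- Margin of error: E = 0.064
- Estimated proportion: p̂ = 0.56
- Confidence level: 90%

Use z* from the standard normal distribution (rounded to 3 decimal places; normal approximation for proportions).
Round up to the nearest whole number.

Using z* for proportion z-interval (normal approximation).

For 90% confidence, z* = 1.645 (from standard normal table)

Sample size formula for proportion z-interval: n = z*²p̂(1-p̂)/E²

n = 1.645² × 0.56 × 0.44 / 0.064²
  = 2.706025 × 0.2464 / 0.004096
  = 162.7843

Round up to the nearest whole number: n = 163

163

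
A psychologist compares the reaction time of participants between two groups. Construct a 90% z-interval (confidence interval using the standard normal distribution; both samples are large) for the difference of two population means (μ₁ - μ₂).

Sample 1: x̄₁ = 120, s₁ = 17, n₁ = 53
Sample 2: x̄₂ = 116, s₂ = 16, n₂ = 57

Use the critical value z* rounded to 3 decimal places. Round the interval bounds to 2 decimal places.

Both samples are large (n₁ = 53 ≥ 30, n₂ = 57 ≥ 30), so a z-interval for the difference of means applies.

Point estimate: x̄₁ - x̄₂ = 120 - 116 = 4

Standard error: SE = √(s₁²/n₁ + s₂²/n₂)
= √(17²/53 + 16²/57)
= √(5.452830 + 4.491228)
= 3.153420

For 90% confidence, z* = 1.645 (from standard normal table)
Margin of error: E = z* × SE = 1.645 × 3.153420 = 5.1874

Z-interval: (x̄₁ - x̄₂) ± E = 4 ± 5.1874 = (-1.1874, 9.1874)

Rounded to 2 decimal places:

(-1.19, 9.19)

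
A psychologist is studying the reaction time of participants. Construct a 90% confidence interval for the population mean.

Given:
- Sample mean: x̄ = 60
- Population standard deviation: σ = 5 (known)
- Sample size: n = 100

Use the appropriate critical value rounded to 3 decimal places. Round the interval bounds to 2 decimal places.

The population standard deviation σ is known, so use a z-interval (standard normal critical value).

For 90% confidence, z* = 1.645 (from standard normal table)

Standard error: SE = σ/√n = 5/√100 = 0.500000

Margin of error: E = z* × SE = 1.645 × 0.500000 = 0.8225

Z-interval: x̄ ± E = 60 ± 0.8225 = (59.1775, 60.8225)

Rounded to 2 decimal places:

(59.18, 60.82)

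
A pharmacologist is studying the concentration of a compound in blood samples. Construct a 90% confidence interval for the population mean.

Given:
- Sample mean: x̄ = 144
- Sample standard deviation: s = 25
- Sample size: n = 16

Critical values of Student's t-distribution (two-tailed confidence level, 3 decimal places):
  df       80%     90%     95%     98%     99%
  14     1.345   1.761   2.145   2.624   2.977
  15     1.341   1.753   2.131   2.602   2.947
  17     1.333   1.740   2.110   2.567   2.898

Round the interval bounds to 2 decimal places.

The population standard deviation σ is unknown (only the sample standard deviation s is given), so use a t-interval with df = n - 1 = 16 - 1 = 15.

For 90% confidence with df = 15, t* = 1.753 (from t-table)

Standard error: SE = s/√n = 25/√16 = 6.250000

Margin of error: E = t* × SE = 1.753 × 6.250000 = 10.9562

T-interval: x̄ ± E = 144 ± 10.9562 = (133.0437, 154.9563)

Rounded to 2 decimal places:

(133.04, 154.96)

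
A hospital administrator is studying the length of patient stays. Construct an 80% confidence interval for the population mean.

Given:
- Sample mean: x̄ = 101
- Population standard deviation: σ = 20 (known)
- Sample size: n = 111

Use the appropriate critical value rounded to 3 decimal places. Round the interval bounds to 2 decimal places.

The population standard deviation σ is known, so use a z-interval (standard normal critical value).

For 80% confidence, z* = 1.282 (from standard normal table)

Standard error: SE = σ/√n = 20/√111 = 1.898316

Margin of error: E = z* × SE = 1.282 × 1.898316 = 2.4336

Z-interval: x̄ ± E = 101 ± 2.4336 = (98.5664, 103.4336)

Rounded to 2 decimal places:

(98.57, 103.43)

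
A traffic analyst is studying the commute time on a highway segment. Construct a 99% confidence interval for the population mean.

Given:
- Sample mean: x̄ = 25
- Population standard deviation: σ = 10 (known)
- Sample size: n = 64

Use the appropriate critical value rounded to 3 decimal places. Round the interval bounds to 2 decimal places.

The population standard deviation σ is known, so use a z-interval (standard normal critical value).

For 99% confidence, z* = 2.576 (from standard normal table)

Standard error: SE = σ/√n = 10/√64 = 1.250000

Margin of error: E = z* × SE = 2.576 × 1.250000 = 3.2200

Z-interval: x̄ ± E = 25 ± 3.2200 = (21.7800, 28.2200)

Rounded to 2 decimal places:

(21.78, 28.22)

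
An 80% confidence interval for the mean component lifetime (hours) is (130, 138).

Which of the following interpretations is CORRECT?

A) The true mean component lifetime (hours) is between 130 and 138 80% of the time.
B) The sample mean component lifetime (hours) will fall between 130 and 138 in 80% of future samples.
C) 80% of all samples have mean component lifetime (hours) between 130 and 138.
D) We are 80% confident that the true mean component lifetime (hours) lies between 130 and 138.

A confidence interval represents our confidence in the procedure, not a probability statement about the parameter.

Key concept: If we repeated this sampling process many times and computed an 80% CI each time, about 80% of those intervals would contain the true population parameter.

For this specific interval (130, 138):
- Midpoint (point estimate): 134
- Margin of error: 4

The correct interpretation is the one stating confidence that the true parameter lies in the interval — option D.

D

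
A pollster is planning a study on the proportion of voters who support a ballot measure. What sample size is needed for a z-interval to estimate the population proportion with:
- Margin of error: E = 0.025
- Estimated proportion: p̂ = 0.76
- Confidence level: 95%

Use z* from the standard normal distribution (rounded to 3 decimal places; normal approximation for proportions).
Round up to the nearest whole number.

Using z* for proportion z-interval (normal approximation).

For 95% confidence, z* = 1.96 (from standard normal table)

Sample size formula for proportion z-interval: n = z*²p̂(1-p̂)/E²

n = 1.96² × 0.76 × 0.24 / 0.025²
  = 3.8416 × 0.1824 / 0.000625
  = 1121.1325

Round up to the nearest whole number: n = 1122

1122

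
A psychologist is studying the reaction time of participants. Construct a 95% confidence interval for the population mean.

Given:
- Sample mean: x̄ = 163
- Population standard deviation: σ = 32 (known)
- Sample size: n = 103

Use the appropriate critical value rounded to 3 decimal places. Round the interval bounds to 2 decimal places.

The population standard deviation σ is known, so use a z-interval (standard normal critical value).

For 95% confidence, z* = 1.96 (from standard normal table)

Standard error: SE = σ/√n = 32/√103 = 3.153054

Margin of error: E = z* × SE = 1.96 × 3.153054 = 6.1800

Z-interval: x̄ ± E = 163 ± 6.1800 = (156.8200, 169.1800)

Rounded to 2 decimal places:

(156.82, 169.18)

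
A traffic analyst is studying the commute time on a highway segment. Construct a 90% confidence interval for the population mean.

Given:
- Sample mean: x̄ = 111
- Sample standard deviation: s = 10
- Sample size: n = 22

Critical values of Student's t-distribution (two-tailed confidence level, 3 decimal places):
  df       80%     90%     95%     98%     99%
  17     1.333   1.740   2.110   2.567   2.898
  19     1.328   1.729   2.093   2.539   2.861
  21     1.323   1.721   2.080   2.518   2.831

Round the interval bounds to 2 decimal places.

The population standard deviation σ is unknown (only the sample standard deviation s is given), so use a t-interval with df = n - 1 = 22 - 1 = 21.

For 90% confidence with df = 21, t* = 1.721 (from t-table)

Standard error: SE = s/√n = 10/√22 = 2.132007

Margin of error: E = t* × SE = 1.721 × 2.132007 = 3.6692

T-interval: x̄ ± E = 111 ± 3.6692 = (107.3308, 114.6692)

Rounded to 2 decimal places:

(107.33, 114.67)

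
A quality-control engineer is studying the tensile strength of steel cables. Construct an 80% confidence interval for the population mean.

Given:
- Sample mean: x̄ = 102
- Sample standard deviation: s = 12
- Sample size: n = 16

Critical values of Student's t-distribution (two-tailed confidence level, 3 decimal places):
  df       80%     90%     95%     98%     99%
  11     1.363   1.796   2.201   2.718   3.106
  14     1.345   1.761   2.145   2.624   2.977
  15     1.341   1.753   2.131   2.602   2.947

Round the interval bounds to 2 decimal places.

The population standard deviation σ is unknown (only the sample standard deviation s is given), so use a t-interval with df = n - 1 = 16 - 1 = 15.

For 80% confidence with df = 15, t* = 1.341 (from t-table)

Standard error: SE = s/√n = 12/√16 = 3.000000

Margin of error: E = t* × SE = 1.341 × 3.000000 = 4.0230

T-interval: x̄ ± E = 102 ± 4.0230 = (97.9770, 106.0230)

Rounded to 2 decimal places:

(97.98, 106.02)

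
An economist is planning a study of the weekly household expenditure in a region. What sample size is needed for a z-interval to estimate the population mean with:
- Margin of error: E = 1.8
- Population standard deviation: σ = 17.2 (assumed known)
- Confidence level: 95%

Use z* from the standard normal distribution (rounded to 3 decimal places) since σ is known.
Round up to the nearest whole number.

Using z* since population σ is known (z-interval formula).

For 95% confidence, z* = 1.96 (from standard normal table)

Sample size formula for z-interval: n = (z*σ/E)²

n = (1.96 × 17.2 / 1.8)²
  = (18.728889)²
  = 350.7713

Round up to the nearest whole number: n = 351

351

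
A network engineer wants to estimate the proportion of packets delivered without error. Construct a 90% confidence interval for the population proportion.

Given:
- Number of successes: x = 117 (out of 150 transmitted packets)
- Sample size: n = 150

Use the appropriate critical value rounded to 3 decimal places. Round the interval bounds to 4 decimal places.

Sample proportion: p̂ = 117/150 = 0.780000

Check conditions for normal approximation:
  np̂ = 117 ≥ 10 ✓
  n(1-p̂) = 33 ≥ 10 ✓

The sample is large enough, so use a z-interval (normal approximation) for the proportion.

For 90% confidence, z* = 1.645 (from standard normal table)

Standard error: SE = √(p̂(1-p̂)/n) = √(0.780000×0.220000/150) = 0.03382307

Margin of error: E = z* × SE = 1.645 × 0.03382307 = 0.055639

Z-interval: p̂ ± E = 0.780000 ± 0.055639 = (0.724361, 0.835639)

Rounded to 4 decimal places:

(0.7244, 0.8356)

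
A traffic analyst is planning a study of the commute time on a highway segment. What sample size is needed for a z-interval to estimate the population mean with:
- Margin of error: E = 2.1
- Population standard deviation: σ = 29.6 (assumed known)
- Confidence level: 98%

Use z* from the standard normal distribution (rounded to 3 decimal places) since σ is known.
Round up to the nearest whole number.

Using z* since population σ is known (z-interval formula).

For 98% confidence, z* = 2.326 (from standard normal table)

Sample size formula for z-interval: n = (z*σ/E)²

n = (2.326 × 29.6 / 2.1)²
  = (32.785524)²
  = 1074.8906

Round up to the nearest whole number: n = 1075

1075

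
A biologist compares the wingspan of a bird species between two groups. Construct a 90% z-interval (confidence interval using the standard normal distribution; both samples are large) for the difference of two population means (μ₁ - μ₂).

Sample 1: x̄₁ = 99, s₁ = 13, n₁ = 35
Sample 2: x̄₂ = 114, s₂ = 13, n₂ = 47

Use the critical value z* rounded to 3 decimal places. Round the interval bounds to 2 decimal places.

Both samples are large (n₁ = 35 ≥ 30, n₂ = 47 ≥ 30), so a z-interval for the difference of means applies.

Point estimate: x̄₁ - x̄₂ = 99 - 114 = -15

Standard error: SE = √(s₁²/n₁ + s₂²/n₂)
= √(13²/35 + 13²/47)
= √(4.828571 + 3.595745)
= 2.902467

For 90% confidence, z* = 1.645 (from standard normal table)
Margin of error: E = z* × SE = 1.645 × 2.902467 = 4.7746

Z-interval: (x̄₁ - x̄₂) ± E = -15 ± 4.7746 = (-19.7746, -10.2254)

Rounded to 2 decimal places:

(-19.77, -10.23)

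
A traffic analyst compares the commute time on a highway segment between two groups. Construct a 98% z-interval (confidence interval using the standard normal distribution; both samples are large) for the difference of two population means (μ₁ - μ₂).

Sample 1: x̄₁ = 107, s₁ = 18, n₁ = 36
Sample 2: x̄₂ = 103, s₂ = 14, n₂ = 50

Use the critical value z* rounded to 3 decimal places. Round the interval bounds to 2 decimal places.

Both samples are large (n₁ = 36 ≥ 30, n₂ = 50 ≥ 30), so a z-interval for the difference of means applies.

Point estimate: x̄₁ - x̄₂ = 107 - 103 = 4

Standard error: SE = √(s₁²/n₁ + s₂²/n₂)
= √(18²/36 + 14²/50)
= √(9.000000 + 3.920000)
= 3.594440

For 98% confidence, z* = 2.326 (from standard normal table)
Margin of error: E = z* × SE = 2.326 × 3.594440 = 8.3607

Z-interval: (x̄₁ - x̄₂) ± E = 4 ± 8.3607 = (-4.3607, 12.3607)

Rounded to 2 decimal places:

(-4.36, 12.36)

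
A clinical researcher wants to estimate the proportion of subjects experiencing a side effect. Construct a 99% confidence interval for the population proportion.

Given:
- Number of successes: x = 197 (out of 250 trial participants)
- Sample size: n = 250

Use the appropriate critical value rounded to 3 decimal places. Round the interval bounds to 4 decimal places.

Sample proportion: p̂ = 197/250 = 0.788000

Check conditions for normal approximation:
  np̂ = 197 ≥ 10 ✓
  n(1-p̂) = 53 ≥ 10 ✓

The sample is large enough, so use a z-interval (normal approximation) for the proportion.

For 99% confidence, z* = 2.576 (from standard normal table)

Standard error: SE = √(p̂(1-p̂)/n) = √(0.788000×0.212000/250) = 0.02585003

Margin of error: E = z* × SE = 2.576 × 0.02585003 = 0.066590

Z-interval: p̂ ± E = 0.788000 ± 0.066590 = (0.721410, 0.854590)

Rounded to 4 decimal places:

(0.7214, 0.8546)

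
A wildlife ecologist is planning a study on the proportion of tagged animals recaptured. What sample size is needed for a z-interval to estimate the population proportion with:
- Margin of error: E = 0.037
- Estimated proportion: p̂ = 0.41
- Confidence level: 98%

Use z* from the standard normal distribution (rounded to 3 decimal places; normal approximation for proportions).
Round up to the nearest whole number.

Using z* for proportion z-interval (normal approximation).

For 98% confidence, z* = 2.326 (from standard normal table)

Sample size formula for proportion z-interval: n = z*²p̂(1-p̂)/E²

n = 2.326² × 0.41 × 0.59 / 0.037²
  = 5.410276 × 0.2419 / 0.001369
  = 955.9867

Round up to the nearest whole number: n = 956

956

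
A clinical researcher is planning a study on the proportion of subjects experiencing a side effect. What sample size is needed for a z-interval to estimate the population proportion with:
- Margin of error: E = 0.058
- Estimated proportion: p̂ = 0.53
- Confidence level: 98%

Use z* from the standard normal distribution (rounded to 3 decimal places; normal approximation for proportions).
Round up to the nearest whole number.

Using z* for proportion z-interval (normal approximation).

For 98% confidence, z* = 2.326 (from standard normal table)

Sample size formula for proportion z-interval: n = z*²p̂(1-p̂)/E²

n = 2.326² × 0.53 × 0.47 / 0.058²
  = 5.410276 × 0.2491 / 0.003364
  = 400.6242

Round up to the nearest whole number: n = 401

401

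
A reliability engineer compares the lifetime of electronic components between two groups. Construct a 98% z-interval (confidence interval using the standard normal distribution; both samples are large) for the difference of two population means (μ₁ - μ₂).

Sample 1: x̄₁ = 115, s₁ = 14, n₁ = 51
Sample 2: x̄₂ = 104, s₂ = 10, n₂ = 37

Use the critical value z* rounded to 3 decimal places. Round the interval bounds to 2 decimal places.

Both samples are large (n₁ = 51 ≥ 30, n₂ = 37 ≥ 30), so a z-interval for the difference of means applies.

Point estimate: x̄₁ - x̄₂ = 115 - 104 = 11

Standard error: SE = √(s₁²/n₁ + s₂²/n₂)
= √(14²/51 + 10²/37)
= √(3.843137 + 2.702703)
= 2.558484

For 98% confidence, z* = 2.326 (from standard normal table)
Margin of error: E = z* × SE = 2.326 × 2.558484 = 5.9510

Z-interval: (x̄₁ - x̄₂) ± E = 11 ± 5.9510 = (5.0490, 16.9510)

Rounded to 2 decimal places:

(5.05, 16.95)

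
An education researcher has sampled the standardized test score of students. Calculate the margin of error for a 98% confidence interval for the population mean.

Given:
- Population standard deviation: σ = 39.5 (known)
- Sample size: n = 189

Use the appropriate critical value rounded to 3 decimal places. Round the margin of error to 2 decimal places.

The population standard deviation σ is known, so use the z-interval margin of error formula.

For 98% confidence, z* = 2.326 (from standard normal table)

Margin of error formula for z-interval: E = z* × σ/√n

E = 2.326 × 39.5/√189
  = 2.326 × 2.873202
  = 6.6831

Rounded to 2 decimal places:

6.68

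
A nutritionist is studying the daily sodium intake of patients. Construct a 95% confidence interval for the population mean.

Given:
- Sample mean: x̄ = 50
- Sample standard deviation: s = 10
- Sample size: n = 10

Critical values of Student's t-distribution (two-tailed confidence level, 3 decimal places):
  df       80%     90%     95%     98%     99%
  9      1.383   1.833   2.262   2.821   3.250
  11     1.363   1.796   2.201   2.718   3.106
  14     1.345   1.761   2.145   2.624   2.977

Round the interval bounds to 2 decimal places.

The population standard deviation σ is unknown (only the sample standard deviation s is given), so use a t-interval with df = n - 1 = 10 - 1 = 9.

For 95% confidence with df = 9, t* = 2.262 (from t-table)

Standard error: SE = s/√n = 10/√10 = 3.162278

Margin of error: E = t* × SE = 2.262 × 3.162278 = 7.1531

T-interval: x̄ ± E = 50 ± 7.1531 = (42.8469, 57.1531)

Rounded to 2 decimal places:

(42.85, 57.15)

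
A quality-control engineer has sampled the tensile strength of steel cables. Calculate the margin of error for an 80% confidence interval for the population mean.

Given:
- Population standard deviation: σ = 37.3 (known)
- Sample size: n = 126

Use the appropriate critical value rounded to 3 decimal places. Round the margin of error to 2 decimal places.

The population standard deviation σ is known, so use the z-interval margin of error formula.

For 80% confidence, z* = 1.282 (from standard normal table)

Margin of error formula for z-interval: E = z* × σ/√n

E = 1.282 × 37.3/√126
  = 1.282 × 3.322948
  = 4.2600

Rounded to 2 decimal places:

4.26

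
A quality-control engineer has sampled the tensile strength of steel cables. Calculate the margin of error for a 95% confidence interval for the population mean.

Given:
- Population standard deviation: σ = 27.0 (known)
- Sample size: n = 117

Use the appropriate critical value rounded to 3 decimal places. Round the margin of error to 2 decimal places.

The population standard deviation σ is known, so use the z-interval margin of error formula.

For 95% confidence, z* = 1.96 (from standard normal table)

Margin of error formula for z-interval: E = z* × σ/√n

E = 1.96 × 27.0/√117
  = 1.96 × 2.496151
  = 4.8925

Rounded to 2 decimal places:

4.89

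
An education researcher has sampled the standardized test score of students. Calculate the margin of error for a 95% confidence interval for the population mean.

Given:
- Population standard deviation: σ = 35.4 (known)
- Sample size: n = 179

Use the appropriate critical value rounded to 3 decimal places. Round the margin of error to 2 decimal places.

The population standard deviation σ is known, so use the z-interval margin of error formula.

For 95% confidence, z* = 1.96 (from standard normal table)

Margin of error formula for z-interval: E = z* × σ/√n

E = 1.96 × 35.4/√179
  = 1.96 × 2.645920
  = 5.1860

Rounded to 2 decimal places:

5.19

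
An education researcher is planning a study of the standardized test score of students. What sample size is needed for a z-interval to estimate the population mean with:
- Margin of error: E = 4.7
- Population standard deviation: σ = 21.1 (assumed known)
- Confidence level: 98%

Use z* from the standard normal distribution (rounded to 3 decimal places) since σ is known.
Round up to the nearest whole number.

Using z* since population σ is known (z-interval formula).

For 98% confidence, z* = 2.326 (from standard normal table)

Sample size formula for z-interval: n = (z*σ/E)²

n = (2.326 × 21.1 / 4.7)²
  = (10.442255)²
  = 109.0407

Round up to the nearest whole number: n = 110

110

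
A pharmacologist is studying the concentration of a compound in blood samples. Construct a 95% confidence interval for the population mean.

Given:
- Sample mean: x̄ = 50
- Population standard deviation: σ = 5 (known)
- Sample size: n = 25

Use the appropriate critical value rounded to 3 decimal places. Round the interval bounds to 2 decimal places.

The population standard deviation σ is known, so use a z-interval (standard normal critical value).

For 95% confidence, z* = 1.96 (from standard normal table)

Standard error: SE = σ/√n = 5/√25 = 1.000000

Margin of error: E = z* × SE = 1.96 × 1.000000 = 1.9600

Z-interval: x̄ ± E = 50 ± 1.9600 = (48.0400, 51.9600)

Rounded to 2 decimal places:

(48.04, 51.96)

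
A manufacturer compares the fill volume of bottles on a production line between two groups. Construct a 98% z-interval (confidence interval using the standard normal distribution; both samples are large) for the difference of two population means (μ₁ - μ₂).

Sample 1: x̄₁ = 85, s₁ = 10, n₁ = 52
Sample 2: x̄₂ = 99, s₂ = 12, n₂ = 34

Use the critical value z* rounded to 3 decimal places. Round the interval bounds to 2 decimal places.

Both samples are large (n₁ = 52 ≥ 30, n₂ = 34 ≥ 30), so a z-interval for the difference of means applies.

Point estimate: x̄₁ - x̄₂ = 85 - 99 = -14

Standard error: SE = √(s₁²/n₁ + s₂²/n₂)
= √(10²/52 + 12²/34)
= √(1.923077 + 4.235294)
= 2.481607

For 98% confidence, z* = 2.326 (from standard normal table)
Margin of error: E = z* × SE = 2.326 × 2.481607 = 5.7722

Z-interval: (x̄₁ - x̄₂) ± E = -14 ± 5.7722 = (-19.7722, -8.2278)

Rounded to 2 decimal places:

(-19.77, -8.23)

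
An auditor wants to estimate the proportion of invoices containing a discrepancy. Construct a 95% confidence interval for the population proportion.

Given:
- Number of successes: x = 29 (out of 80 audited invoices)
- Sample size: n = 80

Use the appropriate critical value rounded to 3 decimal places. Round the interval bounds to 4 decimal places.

Sample proportion: p̂ = 29/80 = 0.362500

Check conditions for normal approximation:
  np̂ = 29 ≥ 10 ✓
  n(1-p̂) = 51 ≥ 10 ✓

The sample is large enough, so use a z-interval (normal approximation) for the proportion.

For 95% confidence, z* = 1.96 (from standard normal table)

Standard error: SE = √(p̂(1-p̂)/n) = √(0.362500×0.637500/80) = 0.05374637

Margin of error: E = z* × SE = 1.96 × 0.05374637 = 0.105343

Z-interval: p̂ ± E = 0.362500 ± 0.105343 = (0.257157, 0.467843)

Rounded to 4 decimal places:

(0.2572, 0.4678)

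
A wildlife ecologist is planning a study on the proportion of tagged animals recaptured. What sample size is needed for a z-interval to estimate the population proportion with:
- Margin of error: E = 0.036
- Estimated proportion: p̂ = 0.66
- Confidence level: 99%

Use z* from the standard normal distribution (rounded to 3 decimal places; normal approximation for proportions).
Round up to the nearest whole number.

Using z* for proportion z-interval (normal approximation).

For 99% confidence, z* = 2.576 (from standard normal table)

Sample size formula for proportion z-interval: n = z*²p̂(1-p̂)/E²

n = 2.576² × 0.66 × 0.34 / 0.036²
  = 6.635776 × 0.2244 / 0.001296
  = 1148.9723

Round up to the nearest whole number: n = 1149

1149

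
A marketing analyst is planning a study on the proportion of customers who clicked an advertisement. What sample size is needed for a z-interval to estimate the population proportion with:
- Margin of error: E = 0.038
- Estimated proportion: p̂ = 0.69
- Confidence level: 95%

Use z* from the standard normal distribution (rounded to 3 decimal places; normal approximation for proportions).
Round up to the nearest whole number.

Using z* for proportion z-interval (normal approximation).

For 95% confidence, z* = 1.96 (from standard normal table)

Sample size formula for proportion z-interval: n = z*²p̂(1-p̂)/E²

n = 1.96² × 0.69 × 0.31 / 0.038²
  = 3.8416 × 0.2139 / 0.001444
  = 569.0570

Round up to the nearest whole number: n = 570

570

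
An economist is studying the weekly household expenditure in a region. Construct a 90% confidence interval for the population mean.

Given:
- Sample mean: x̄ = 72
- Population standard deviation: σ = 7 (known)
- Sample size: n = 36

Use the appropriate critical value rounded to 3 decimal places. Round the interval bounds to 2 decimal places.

The population standard deviation σ is known, so use a z-interval (standard normal critical value).

For 90% confidence, z* = 1.645 (from standard normal table)

Standard error: SE = σ/√n = 7/√36 = 1.166667

Margin of error: E = z* × SE = 1.645 × 1.166667 = 1.9192

Z-interval: x̄ ± E = 72 ± 1.9192 = (70.0808, 73.9192)

Rounded to 2 decimal places:

(70.08, 73.92)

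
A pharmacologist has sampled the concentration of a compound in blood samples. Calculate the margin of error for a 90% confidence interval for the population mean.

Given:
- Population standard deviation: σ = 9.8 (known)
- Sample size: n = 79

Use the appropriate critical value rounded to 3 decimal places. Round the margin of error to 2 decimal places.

The population standard deviation σ is known, so use the z-interval margin of error formula.

For 90% confidence, z* = 1.645 (from standard normal table)

Margin of error formula for z-interval: E = z* × σ/√n

E = 1.645 × 9.8/√79
  = 1.645 × 1.102586
  = 1.8138

Rounded to 2 decimal places:

1.81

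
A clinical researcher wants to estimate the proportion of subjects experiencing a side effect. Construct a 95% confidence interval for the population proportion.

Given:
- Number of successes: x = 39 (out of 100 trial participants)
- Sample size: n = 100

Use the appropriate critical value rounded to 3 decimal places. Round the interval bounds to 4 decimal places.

Sample proportion: p̂ = 39/100 = 0.390000

Check conditions for normal approximation:
  np̂ = 39 ≥ 10 ✓
  n(1-p̂) = 61 ≥ 10 ✓

The sample is large enough, so use a z-interval (normal approximation) for the proportion.

For 95% confidence, z* = 1.96 (from standard normal table)

Standard error: SE = √(p̂(1-p̂)/n) = √(0.390000×0.610000/100) = 0.04877499

Margin of error: E = z* × SE = 1.96 × 0.04877499 = 0.095599

Z-interval: p̂ ± E = 0.390000 ± 0.095599 = (0.294401, 0.485599)

Rounded to 4 decimal places:

(0.2944, 0.4856)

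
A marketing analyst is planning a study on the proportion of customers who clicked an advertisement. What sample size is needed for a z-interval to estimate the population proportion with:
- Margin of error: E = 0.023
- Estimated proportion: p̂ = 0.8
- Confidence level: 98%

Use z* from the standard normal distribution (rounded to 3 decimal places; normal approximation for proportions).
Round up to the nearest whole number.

Using z* for proportion z-interval (normal approximation).

For 98% confidence, z* = 2.326 (from standard normal table)

Sample size formula for proportion z-interval: n = z*²p̂(1-p̂)/E²

n = 2.326² × 0.8 × 0.2 / 0.023²
  = 5.410276 × 0.16 / 0.000529
  = 1636.3784

Round up to the nearest whole number: n = 1637

1637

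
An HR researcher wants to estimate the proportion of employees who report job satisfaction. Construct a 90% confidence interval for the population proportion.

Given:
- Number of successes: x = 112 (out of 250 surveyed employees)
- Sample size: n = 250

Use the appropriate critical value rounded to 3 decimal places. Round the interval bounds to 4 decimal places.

Sample proportion: p̂ = 112/250 = 0.448000

Check conditions for normal approximation:
  np̂ = 112 ≥ 10 ✓
  n(1-p̂) = 138 ≥ 10 ✓

The sample is large enough, so use a z-interval (normal approximation) for the proportion.

For 90% confidence, z* = 1.645 (from standard normal table)

Standard error: SE = √(p̂(1-p̂)/n) = √(0.448000×0.552000/250) = 0.03145130

Margin of error: E = z* × SE = 1.645 × 0.03145130 = 0.051737

Z-interval: p̂ ± E = 0.448000 ± 0.051737 = (0.396263, 0.499737)

Rounded to 4 decimal places:

(0.3963, 0.4997)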